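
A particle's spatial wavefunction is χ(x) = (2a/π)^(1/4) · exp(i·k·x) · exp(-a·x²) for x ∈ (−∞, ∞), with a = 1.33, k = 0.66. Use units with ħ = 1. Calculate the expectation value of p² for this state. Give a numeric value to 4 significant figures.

1.766

p² χ = −ħ² d²χ/dx²; ⟨p²⟩ = −ħ² ∫ χ*·χ'' dx.
Gaussian moments: ∫x^(2j)·e^(−2ax²) dx = (2j−1)!!/(4a)^j · √(π/(2a)), odd powers integrate to 0; here √(π/(2a)) = 1.0868. Derivatives: χ′ = (ik − 2ax)·χ, χ″ = ((ik − 2ax)² − 2a)·χ; the odd-in-x pieces drop out.
⟨p²⟩ = 1.7656.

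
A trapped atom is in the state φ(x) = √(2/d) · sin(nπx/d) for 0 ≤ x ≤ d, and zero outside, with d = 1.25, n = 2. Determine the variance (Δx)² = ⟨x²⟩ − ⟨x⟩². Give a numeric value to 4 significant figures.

Compute ⟨x⟩ and ⟨x²⟩ separately, then (Δx)² = ⟨x²⟩ − ⟨x⟩².
With sin²θ = (1 − cos2θ)/2 on 0 ≤ x ≤ d: ∫sin²(nπx/d) dx = d/2, ∫x·sin²(nπx/d) dx = d²/4, ∫x²·sin²(nπx/d) dx = d³·(1/6 − 1/(4n²π²)); higher powers xᵏ the same way, integrating xᵏ·cos(2nπx/d) by parts.
⟨x⟩ = 0.62500 and ⟨x²⟩ = 0.50104.
(Δx)² = 0.50104 − (0.62500)² = 0.11042.

0.1104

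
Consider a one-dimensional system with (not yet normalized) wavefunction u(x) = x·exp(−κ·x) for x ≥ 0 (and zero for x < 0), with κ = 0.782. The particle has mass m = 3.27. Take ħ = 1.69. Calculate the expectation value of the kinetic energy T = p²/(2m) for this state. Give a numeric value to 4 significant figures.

T = −(ħ²/2m) d²/dx², so ⟨T⟩ = −(ħ²/2m) ∫ u*·u'' dx / ∫|u|² dx; with m = 3.27.
Differentiate x·exp(−κ·x) with the product rule; every integrand then reduces to terms xʲ·e^(−2κx) on [0, ∞), with ∫₀^∞ xʲ·e^(−2κx) dx = j!/(2κ)^(j+1).
State is unnormalized: ∫|u|² dx = 0.52278, and ∫u*·(−ħ²/2m · u'') dx = 0.13961, so ⟨T⟩ = 0.13961 / 0.52278.
⟨T⟩ = 0.26706.

0.2671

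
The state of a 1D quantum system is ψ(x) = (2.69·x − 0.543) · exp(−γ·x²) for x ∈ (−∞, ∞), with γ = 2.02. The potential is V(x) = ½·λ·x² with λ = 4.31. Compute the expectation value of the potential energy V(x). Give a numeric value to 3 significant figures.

⟨V⟩ = ∫ V(x)·|ψ|² dx / ∫|ψ|² dx.
Expand each integrand as polynomial × e^(−2γx²) and use ∫x^(2j)·e^(−2γx²) dx = (2j−1)!!/(4γ)^j · √(π/(2γ)), odd powers → 0; here √(π/(2γ)) = 0.88183.
State is unnormalized: ∫|ψ|² dx = 1.0497, and ∫ψ*·V(x)·ψ dx = 0.70123, so ⟨V⟩ = 0.70123 / 1.0497.
⟨V⟩ = 0.66800.

0.668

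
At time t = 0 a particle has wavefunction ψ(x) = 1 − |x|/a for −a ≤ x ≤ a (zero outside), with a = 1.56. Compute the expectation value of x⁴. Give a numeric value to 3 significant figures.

⟨x⁴⟩ = ∫ x⁴·|ψ|² dx / ∫|ψ|² dx (integrals over the domain).
ψ is even, so ∫ over [−a, a] = 2∫₀ᵃ with ψ = 1 − x/a there: ∫₀ᵃ (1 − x/a)² dx = a/3, ∫₀ᵃ x²(1 − x/a)² dx = a³/30, ∫₀ᵃ x⁴(1 − x/a)² dx = a⁵/105.
State is unnormalized: ∫|ψ|² dx = 1.0400, and ∫ψ*·x⁴·ψ dx = 0.17598, so ⟨x⁴⟩ = 0.17598 / 1.0400.
⟨x⁴⟩ = 0.16921.

0.169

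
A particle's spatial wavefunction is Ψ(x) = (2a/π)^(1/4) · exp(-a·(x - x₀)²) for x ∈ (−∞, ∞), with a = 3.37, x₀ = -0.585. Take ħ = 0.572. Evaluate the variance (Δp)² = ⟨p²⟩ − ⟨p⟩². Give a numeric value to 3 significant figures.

1.10

Compute ⟨p⟩ and ⟨p²⟩ separately; (Δp)² = ⟨p²⟩ − ⟨p⟩².
Gaussian moments (u = x − x₀): ∫u^(2j)·e^(−2au²) du = (2j−1)!!/(4a)^j · √(π/(2a)), odd powers integrate to 0; here √(π/(2a)) = 0.68272. Derivatives: d/dx e^(−au²) = −2au·e^(−au²), d²/dx² e^(−au²) = (4a²u² − 2a)·e^(−au²).
⟨p⟩ = 0.0000 and ⟨p²⟩ = 1.1026.
(Δp)² = 1.1026 − (0.0000)² = 1.1026.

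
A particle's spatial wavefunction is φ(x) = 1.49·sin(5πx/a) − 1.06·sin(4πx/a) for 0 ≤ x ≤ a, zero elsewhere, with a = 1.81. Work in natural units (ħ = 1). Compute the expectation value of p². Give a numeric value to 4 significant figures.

p² φ = −ħ² d²φ/dx²; ⟨p²⟩ = −ħ² ∫ φ*·φ'' dx / ∫|φ|² dx.
d²/dx² sin(jπx/a) = −(jπ/a)²·sin(jπx/a); on 0 ≤ x ≤ a, ∫sin²(jπx/a) dx = a/2 and ∫sin(jπx/a)·sin(lπx/a) dx = 0 for j ≠ l, so only diagonal terms survive in ∫|φ|² and ∫φ·φ″; ∫φ·φ′ dx = [φ²/2] between the walls = 0.
State is unnormalized: ∫|φ|² dx = 3.0260, and ∫φ*·(−ħ² φ'') dx = 200.34, so ⟨p²⟩ = 200.34 / 3.0260.
⟨p²⟩ = 66.204.

66.20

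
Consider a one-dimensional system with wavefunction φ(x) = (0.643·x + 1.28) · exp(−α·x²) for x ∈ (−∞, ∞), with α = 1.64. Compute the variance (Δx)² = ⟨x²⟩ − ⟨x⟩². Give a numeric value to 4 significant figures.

Compute ⟨x⟩ and ⟨x²⟩ separately, then (Δx)² = ⟨x²⟩ − ⟨x⟩².
Expand each integrand as polynomial × e^(−2αx²) and use ∫x^(2j)·e^(−2αx²) dx = (2j−1)!!/(4α)^j · √(π/(2α)), odd powers → 0; here √(π/(2α)) = 0.97867.
Normalization: ∫|φ|² dx = 1.6651.
⟨x⟩ = 0.14748 and ⟨x²⟩ = 0.16373.
(Δx)² = 0.16373 − (0.14748)² = 0.14198.

0.1420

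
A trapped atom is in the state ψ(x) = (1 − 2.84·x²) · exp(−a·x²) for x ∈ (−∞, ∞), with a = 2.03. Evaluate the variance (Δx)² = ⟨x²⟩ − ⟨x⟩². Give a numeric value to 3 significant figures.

0.136

Compute ⟨x⟩ and ⟨x²⟩ separately, then (Δx)² = ⟨x²⟩ − ⟨x⟩².
Expand each integrand as polynomial × e^(−2ax²) and use ∫x^(2j)·e^(−2ax²) dx = (2j−1)!!/(4a)^j · √(π/(2a)), odd powers → 0; here √(π/(2a)) = 0.87965.
Normalization: ∫|ψ|² dx = 0.58715.
⟨x⟩ = 0.0000 and ⟨x²⟩ = 0.13587.
(Δx)² = 0.13587 − (0.0000)² = 0.13587.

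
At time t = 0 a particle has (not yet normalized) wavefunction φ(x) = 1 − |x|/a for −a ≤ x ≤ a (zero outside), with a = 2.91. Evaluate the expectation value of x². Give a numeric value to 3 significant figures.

0.847

⟨x²⟩ = ∫ x²·|φ|² dx / ∫|φ|² dx (integrals over the domain).
φ is even, so ∫ over [−a, a] = 2∫₀ᵃ with φ = 1 − x/a there: ∫₀ᵃ (1 − x/a)² dx = a/3, ∫₀ᵃ x²(1 − x/a)² dx = a³/30, ∫₀ᵃ x⁴(1 − x/a)² dx = a⁵/105.
State is unnormalized: ∫|φ|² dx = 1.9400, and ∫φ*·x²·φ dx = 1.6428, so ⟨x²⟩ = 1.6428 / 1.9400.
⟨x²⟩ = 0.84681.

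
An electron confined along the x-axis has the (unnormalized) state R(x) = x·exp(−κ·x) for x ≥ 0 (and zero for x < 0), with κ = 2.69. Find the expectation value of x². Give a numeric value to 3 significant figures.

⟨x²⟩ = ∫ x²·|R|² dx / ∫|R|² dx (integrals over the domain).
Every integrand reduces to terms xʲ·e^(−2κx) on [0, ∞); use ∫₀^∞ xʲ·e^(−2κx) dx = j!/(2κ)^(j+1).
State is unnormalized: ∫|R|² dx = 0.012843, and ∫R*·x²·R dx = 0.0053248, so ⟨x²⟩ = 0.0053248 / 0.012843.
⟨x²⟩ = 0.41459.

0.415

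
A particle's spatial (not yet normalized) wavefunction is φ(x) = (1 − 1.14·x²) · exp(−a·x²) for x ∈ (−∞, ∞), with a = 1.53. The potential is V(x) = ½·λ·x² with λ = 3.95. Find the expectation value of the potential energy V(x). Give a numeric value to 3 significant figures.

0.178

⟨V⟩ = ∫ V(x)·|φ|² dx / ∫|φ|² dx.
Expand each integrand as polynomial × e^(−2ax²) and use ∫x^(2j)·e^(−2ax²) dx = (2j−1)!!/(4a)^j · √(π/(2a)), odd powers → 0; here √(π/(2a)) = 1.0132.
State is unnormalized: ∫|φ|² dx = 0.74123, and ∫φ*·V(x)·φ dx = 0.13172, so ⟨V⟩ = 0.13172 / 0.74123.
⟨V⟩ = 0.17770.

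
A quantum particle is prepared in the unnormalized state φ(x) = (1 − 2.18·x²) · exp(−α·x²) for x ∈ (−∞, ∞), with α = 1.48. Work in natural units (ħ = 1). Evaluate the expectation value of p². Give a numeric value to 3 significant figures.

5.93

p² φ = −ħ² d²φ/dx²; ⟨p²⟩ = −ħ² ∫ φ*·φ'' dx / ∫|φ|² dx.
Expand each integrand as polynomial × e^(−2αx²) and use ∫x^(2j)·e^(−2αx²) dx = (2j−1)!!/(4α)^j · √(π/(2α)), odd powers → 0; here √(π/(2α)) = 1.0302. Differentiate with the product rule, d/dx e^(−αx²) = −2αx·e^(−αx²).
State is unnormalized: ∫|φ|² dx = 0.69058, and ∫φ*·(−ħ² φ'') dx = 4.0950, so ⟨p²⟩ = 4.0950 / 0.69058.
⟨p²⟩ = 5.9298.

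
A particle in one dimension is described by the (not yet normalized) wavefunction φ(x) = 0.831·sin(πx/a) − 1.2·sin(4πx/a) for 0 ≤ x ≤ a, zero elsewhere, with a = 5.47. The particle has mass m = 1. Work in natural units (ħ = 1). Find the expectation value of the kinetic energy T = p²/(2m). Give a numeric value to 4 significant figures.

T = −(ħ²/2m) d²/dx², so ⟨T⟩ = −(ħ²/2m) ∫ φ*·φ'' dx / ∫|φ|² dx; with m = 1.
d²/dx² sin(jπx/a) = −(jπ/a)²·sin(jπx/a); on 0 ≤ x ≤ a, ∫sin²(jπx/a) dx = a/2 and ∫sin(jπx/a)·sin(lπx/a) dx = 0 for j ≠ l, so only diagonal terms survive in ∫|φ|² and ∫φ·φ″; ∫φ·φ′ dx = [φ²/2] between the walls = 0.
State is unnormalized: ∫|φ|² dx = 5.8271, and ∫φ*·(−ħ²/2m · φ'') dx = 10.704, so ⟨T⟩ = 10.704 / 5.8271.
⟨T⟩ = 1.8370.

1.837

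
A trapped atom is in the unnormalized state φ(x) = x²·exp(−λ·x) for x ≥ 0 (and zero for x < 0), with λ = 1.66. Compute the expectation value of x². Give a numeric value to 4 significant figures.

⟨x²⟩ = ∫ x²·|φ|² dx / ∫|φ|² dx (integrals over the domain).
Every integrand reduces to terms xʲ·e^(−2λx) on [0, ∞); use ∫₀^∞ xʲ·e^(−2λx) dx = j!/(2λ)^(j+1).
State is unnormalized: ∫|φ|² dx = 0.059501, and ∫φ*·x²·φ dx = 0.16194, so ⟨x²⟩ = 0.16194 / 0.059501.
⟨x²⟩ = 2.7217.

2.722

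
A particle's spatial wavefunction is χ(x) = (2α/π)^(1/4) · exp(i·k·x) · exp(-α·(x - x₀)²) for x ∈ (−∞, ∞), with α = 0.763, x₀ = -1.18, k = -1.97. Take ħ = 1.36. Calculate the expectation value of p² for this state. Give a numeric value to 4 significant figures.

8.589

p² χ = −ħ² d²χ/dx²; ⟨p²⟩ = −ħ² ∫ χ*·χ'' dx.
Gaussian moments (u = x − x₀): ∫u^(2j)·e^(−2αu²) du = (2j−1)!!/(4α)^j · √(π/(2α)), odd powers integrate to 0; here √(π/(2α)) = 1.4348. Derivatives: χ′ = (ik − 2αu)·χ, χ″ = ((ik − 2αu)² − 2α)·χ; the odd-in-u pieces drop out.
⟨p²⟩ = 8.5894.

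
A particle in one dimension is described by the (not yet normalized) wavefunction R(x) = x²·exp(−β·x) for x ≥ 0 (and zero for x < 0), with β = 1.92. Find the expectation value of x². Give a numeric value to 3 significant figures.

⟨x²⟩ = ∫ x²·|R|² dx / ∫|R|² dx (integrals over the domain).
Every integrand reduces to terms xʲ·e^(−2βx) on [0, ∞); use ∫₀^∞ xʲ·e^(−2βx) dx = j!/(2β)^(j+1).
State is unnormalized: ∫|R|² dx = 0.028745, and ∫R*·x²·R dx = 0.058481, so ⟨x²⟩ = 0.058481 / 0.028745.
⟨x²⟩ = 2.0345.

2.03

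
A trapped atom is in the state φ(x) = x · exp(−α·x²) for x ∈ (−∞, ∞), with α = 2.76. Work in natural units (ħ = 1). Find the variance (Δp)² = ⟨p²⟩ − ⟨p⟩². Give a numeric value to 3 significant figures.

8.28

Compute ⟨p⟩ and ⟨p²⟩ separately; (Δp)² = ⟨p²⟩ − ⟨p⟩².
Expand each integrand as polynomial × e^(−2αx²) and use ∫x^(2j)·e^(−2αx²) dx = (2j−1)!!/(4α)^j · √(π/(2α)), odd powers → 0; here √(π/(2α)) = 0.75441. Differentiate with the product rule, d/dx e^(−αx²) = −2αx·e^(−αx²).
Normalization: ∫|φ|² dx = 0.068334.
⟨p⟩ = 0.0000 and ⟨p²⟩ = 8.2800.
(Δp)² = 8.2800 − (0.0000)² = 8.2800.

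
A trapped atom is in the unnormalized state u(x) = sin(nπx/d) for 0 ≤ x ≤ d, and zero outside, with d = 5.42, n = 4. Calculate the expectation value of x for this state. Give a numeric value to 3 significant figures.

⟨x⟩ = ∫ x·|u|² dx / ∫|u|² dx (integrals over the domain).
With sin²θ = (1 − cos2θ)/2 on 0 ≤ x ≤ d: ∫sin²(nπx/d) dx = d/2, ∫x·sin²(nπx/d) dx = d²/4, ∫x²·sin²(nπx/d) dx = d³·(1/6 − 1/(4n²π²)); higher powers xᵏ the same way, integrating xᵏ·cos(2nπx/d) by parts.
State is unnormalized: ∫|u|² dx = 2.7100, and ∫u*·x·u dx = 7.3441, so ⟨x⟩ = 7.3441 / 2.7100.
⟨x⟩ = 2.7100.

2.71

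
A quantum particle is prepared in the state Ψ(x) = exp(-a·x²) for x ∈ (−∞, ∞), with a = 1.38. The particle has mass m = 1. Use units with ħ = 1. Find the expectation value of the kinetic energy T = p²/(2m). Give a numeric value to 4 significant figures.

0.6900

T = −(ħ²/2m) d²/dx², so ⟨T⟩ = −(ħ²/2m) ∫ Ψ*·Ψ'' dx / ∫|Ψ|² dx; with m = 1.
Gaussian moments: ∫x^(2j)·e^(−2ax²) dx = (2j−1)!!/(4a)^j · √(π/(2a)), odd powers integrate to 0; here √(π/(2a)) = 1.0669. Derivatives: d/dx e^(−ax²) = −2ax·e^(−ax²), d²/dx² e^(−ax²) = (4a²x² − 2a)·e^(−ax²).
State is unnormalized: ∫|Ψ|² dx = 1.0669, and ∫Ψ*·(−ħ²/2m · Ψ'') dx = 0.73616, so ⟨T⟩ = 0.73616 / 1.0669.
⟨T⟩ = 0.69000.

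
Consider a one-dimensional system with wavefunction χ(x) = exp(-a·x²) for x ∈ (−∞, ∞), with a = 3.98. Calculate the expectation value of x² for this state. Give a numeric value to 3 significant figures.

0.0628

⟨x²⟩ = ∫ x²·|χ|² dx / ∫|χ|² dx (integrals over the domain).
Gaussian moments: ∫x^(2j)·e^(−2ax²) dx = (2j−1)!!/(4a)^j · √(π/(2a)), odd powers integrate to 0; here √(π/(2a)) = 0.62823.
State is unnormalized: ∫|χ|² dx = 0.62823, and ∫χ*·x²·χ dx = 0.039462, so ⟨x²⟩ = 0.039462 / 0.62823.
⟨x²⟩ = 0.062814.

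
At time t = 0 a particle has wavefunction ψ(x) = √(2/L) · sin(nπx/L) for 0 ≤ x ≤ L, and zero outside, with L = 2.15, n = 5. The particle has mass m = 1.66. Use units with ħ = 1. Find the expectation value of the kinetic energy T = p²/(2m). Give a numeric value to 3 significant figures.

T = −(ħ²/2m) d²/dx², so ⟨T⟩ = −(ħ²/2m) ∫ ψ*·ψ'' dx; with m = 1.66.
d/dx sin(nπx/L) = (nπ/L)·cos(nπx/L) and d²/dx² sin(nπx/L) = −(nπ/L)²·sin(nπx/L); on 0 ≤ x ≤ L, ∫sin²(nπx/L) dx = L/2 and ∫sin(nπx/L)·cos(nπx/L) dx = 0.
⟨T⟩ = 16.078.

16.1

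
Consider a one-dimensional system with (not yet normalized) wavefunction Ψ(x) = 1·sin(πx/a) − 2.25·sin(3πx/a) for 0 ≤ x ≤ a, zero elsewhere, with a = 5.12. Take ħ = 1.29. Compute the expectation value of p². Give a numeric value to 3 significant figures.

p² Ψ = −ħ² d²Ψ/dx²; ⟨p²⟩ = −ħ² ∫ Ψ*·Ψ'' dx / ∫|Ψ|² dx.
d²/dx² sin(jπx/a) = −(jπ/a)²·sin(jπx/a); on 0 ≤ x ≤ a, ∫sin²(jπx/a) dx = a/2 and ∫sin(jπx/a)·sin(lπx/a) dx = 0 for j ≠ l, so only diagonal terms survive in ∫|Ψ|² and ∫Ψ·Ψ″; ∫Ψ·Ψ′ dx = [Ψ²/2] between the walls = 0.
State is unnormalized: ∫|Ψ|² dx = 15.520, and ∫Ψ*·(−ħ² Ψ'') dx = 74.682, so ⟨p²⟩ = 74.682 / 15.520.
⟨p²⟩ = 4.8120.

4.81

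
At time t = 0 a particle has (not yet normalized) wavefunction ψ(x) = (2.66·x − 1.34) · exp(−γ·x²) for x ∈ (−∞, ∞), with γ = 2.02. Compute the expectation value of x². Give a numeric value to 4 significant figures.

⟨x²⟩ = ∫ x²·|ψ|² dx / ∫|ψ|² dx (integrals over the domain).
Expand each integrand as polynomial × e^(−2γx²) and use ∫x^(2j)·e^(−2γx²) dx = (2j−1)!!/(4γ)^j · √(π/(2γ)), odd powers → 0; here √(π/(2γ)) = 0.88183.
State is unnormalized: ∫|ψ|² dx = 2.3556, and ∫ψ*·x²·ψ dx = 0.48268, so ⟨x²⟩ = 0.48268 / 2.3556.
⟨x²⟩ = 0.20490.

0.2049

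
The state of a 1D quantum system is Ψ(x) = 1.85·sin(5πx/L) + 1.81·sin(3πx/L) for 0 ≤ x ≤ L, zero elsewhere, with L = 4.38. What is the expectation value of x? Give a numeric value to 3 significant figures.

2.19

⟨x⟩ = ∫ x·|Ψ|² dx / ∫|Ψ|² dx (integrals over the domain).
On 0 ≤ x ≤ L (j ≠ l): ∫sin²(jπx/L) dx = L/2, ∫sin(jπx/L)·sin(lπx/L) dx = 0; diagonal moments ∫x·sin²(jπx/L) dx = L²/4, ∫x²·sin²(jπx/L) dx = L³·(1/6 − 1/(4j²π²)); cross terms ∫x·sin(jπx/L)·sin(lπx/L) dx = 0 for j + l even and −4jlL²/(π²(j² − l²)²) for j + l odd, ∫x²·sin(jπx/L)·sin(lπx/L) dx = (−1)^(j+l)·4jlL³/(π²(j² − l²)²); higher powers the same way via product-to-sum and parts.
State is unnormalized: ∫|Ψ|² dx = 14.670, and ∫Ψ*·x·Ψ dx = 32.127, so ⟨x⟩ = 32.127 / 14.670.
⟨x⟩ = 2.1900.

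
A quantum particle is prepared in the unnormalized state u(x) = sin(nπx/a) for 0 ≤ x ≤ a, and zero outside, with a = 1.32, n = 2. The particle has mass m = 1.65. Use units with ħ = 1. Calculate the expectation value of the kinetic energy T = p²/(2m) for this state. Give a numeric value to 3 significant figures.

6.87

T = −(ħ²/2m) d²/dx², so ⟨T⟩ = −(ħ²/2m) ∫ u*·u'' dx / ∫|u|² dx; with m = 1.65.
d/dx sin(nπx/a) = (nπ/a)·cos(nπx/a) and d²/dx² sin(nπx/a) = −(nπ/a)²·sin(nπx/a); on 0 ≤ x ≤ a, ∫sin²(nπx/a) dx = a/2 and ∫sin(nπx/a)·cos(nπx/a) dx = 0.
State is unnormalized: ∫|u|² dx = 0.66000, and ∫u*·(−ħ²/2m · u'') dx = 4.5315, so ⟨T⟩ = 4.5315 / 0.66000.
⟨T⟩ = 6.8659.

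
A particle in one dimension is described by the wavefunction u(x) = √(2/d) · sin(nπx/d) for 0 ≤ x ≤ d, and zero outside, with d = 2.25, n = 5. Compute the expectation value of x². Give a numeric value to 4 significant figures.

⟨x²⟩ = ∫ x²·|u|² dx (integrals over the domain).
With sin²θ = (1 − cos2θ)/2 on 0 ≤ x ≤ d: ∫sin²(nπx/d) dx = d/2, ∫x·sin²(nπx/d) dx = d²/4, ∫x²·sin²(nπx/d) dx = d³·(1/6 − 1/(4n²π²)); higher powers xᵏ the same way, integrating xᵏ·cos(2nπx/d) by parts.
⟨x²⟩ = 1.6772.

1.677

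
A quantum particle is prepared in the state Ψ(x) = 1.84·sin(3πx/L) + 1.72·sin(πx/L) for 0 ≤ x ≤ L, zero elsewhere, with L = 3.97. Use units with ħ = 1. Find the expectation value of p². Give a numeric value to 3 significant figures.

p² Ψ = −ħ² d²Ψ/dx²; ⟨p²⟩ = −ħ² ∫ Ψ*·Ψ'' dx / ∫|Ψ|² dx.
d²/dx² sin(jπx/L) = −(jπ/L)²·sin(jπx/L); on 0 ≤ x ≤ L, ∫sin²(jπx/L) dx = L/2 and ∫sin(jπx/L)·sin(lπx/L) dx = 0 for j ≠ l, so only diagonal terms survive in ∫|Ψ|² and ∫Ψ·Ψ″; ∫Ψ·Ψ′ dx = [Ψ²/2] between the walls = 0.
State is unnormalized: ∫|Ψ|² dx = 12.593, and ∫Ψ*·(−ħ² Ψ'') dx = 41.553, so ⟨p²⟩ = 41.553 / 12.593.
⟨p²⟩ = 3.2997.

3.30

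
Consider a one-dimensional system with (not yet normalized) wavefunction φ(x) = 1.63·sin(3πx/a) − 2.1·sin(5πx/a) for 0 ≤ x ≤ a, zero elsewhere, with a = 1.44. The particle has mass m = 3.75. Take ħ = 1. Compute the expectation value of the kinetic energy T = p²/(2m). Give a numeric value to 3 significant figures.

T = −(ħ²/2m) d²/dx², so ⟨T⟩ = −(ħ²/2m) ∫ φ*·φ'' dx / ∫|φ|² dx; with m = 3.75.
d²/dx² sin(jπx/a) = −(jπ/a)²·sin(jπx/a); on 0 ≤ x ≤ a, ∫sin²(jπx/a) dx = a/2 and ∫sin(jπx/a)·sin(lπx/a) dx = 0 for j ≠ l, so only diagonal terms survive in ∫|φ|² and ∫φ·φ″; ∫φ·φ′ dx = [φ²/2] between the walls = 0.
State is unnormalized: ∫|φ|² dx = 5.0882, and ∫φ*·(−ħ²/2m · φ'') dx = 61.302, so ⟨T⟩ = 61.302 / 5.0882.
⟨T⟩ = 12.048.

12.0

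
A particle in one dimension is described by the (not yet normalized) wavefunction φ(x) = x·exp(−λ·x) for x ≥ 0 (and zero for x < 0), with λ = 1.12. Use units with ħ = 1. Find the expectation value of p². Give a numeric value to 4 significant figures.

p² φ = −ħ² d²φ/dx²; ⟨p²⟩ = −ħ² ∫ φ*·φ'' dx / ∫|φ|² dx.
Differentiate x·exp(−λ·x) with the product rule; every integrand then reduces to terms xʲ·e^(−2λx) on [0, ∞), with ∫₀^∞ xʲ·e^(−2λx) dx = j!/(2λ)^(j+1).
State is unnormalized: ∫|φ|² dx = 0.17795, and ∫φ*·(−ħ² φ'') dx = 0.22321, so ⟨p²⟩ = 0.22321 / 0.17795.
⟨p²⟩ = 1.2544.

1.254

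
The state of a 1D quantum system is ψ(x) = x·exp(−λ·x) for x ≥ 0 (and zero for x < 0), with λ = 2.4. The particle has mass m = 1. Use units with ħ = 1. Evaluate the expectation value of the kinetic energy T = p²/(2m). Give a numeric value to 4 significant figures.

2.880

T = −(ħ²/2m) d²/dx², so ⟨T⟩ = −(ħ²/2m) ∫ ψ*·ψ'' dx / ∫|ψ|² dx; with m = 1.
Differentiate x·exp(−λ·x) with the product rule; every integrand then reduces to terms xʲ·e^(−2λx) on [0, ∞), with ∫₀^∞ xʲ·e^(−2λx) dx = j!/(2λ)^(j+1).
State is unnormalized: ∫|ψ|² dx = 0.018084, and ∫ψ*·(−ħ²/2m · ψ'') dx = 0.052083, so ⟨T⟩ = 0.052083 / 0.018084.
⟨T⟩ = 2.8800.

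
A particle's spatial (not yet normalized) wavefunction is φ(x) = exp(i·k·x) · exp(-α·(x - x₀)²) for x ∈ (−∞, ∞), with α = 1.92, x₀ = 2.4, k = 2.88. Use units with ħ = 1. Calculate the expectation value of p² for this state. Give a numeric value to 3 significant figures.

p² φ = −ħ² d²φ/dx²; ⟨p²⟩ = −ħ² ∫ φ*·φ'' dx / ∫|φ|² dx.
Gaussian moments (u = x − x₀): ∫u^(2j)·e^(−2αu²) du = (2j−1)!!/(4α)^j · √(π/(2α)), odd powers integrate to 0; here √(π/(2α)) = 0.90450. Derivatives: φ′ = (ik − 2αu)·φ, φ″ = ((ik − 2αu)² − 2α)·φ; the odd-in-u pieces drop out.
State is unnormalized: ∫|φ|² dx = 0.90450, and ∫φ*·(−ħ² φ'') dx = 9.2389, so ⟨p²⟩ = 9.2389 / 0.90450.
⟨p²⟩ = 10.214.

10.2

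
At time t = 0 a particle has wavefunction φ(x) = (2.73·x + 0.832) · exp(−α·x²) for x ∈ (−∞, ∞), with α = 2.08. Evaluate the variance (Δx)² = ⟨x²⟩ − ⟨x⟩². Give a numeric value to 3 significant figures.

0.138

Compute ⟨x⟩ and ⟨x²⟩ separately, then (Δx)² = ⟨x²⟩ − ⟨x⟩².
Expand each integrand as polynomial × e^(−2αx²) and use ∫x^(2j)·e^(−2αx²) dx = (2j−1)!!/(4α)^j · √(π/(2α)), odd powers → 0; here √(π/(2α)) = 0.86902.
Normalization: ∫|φ|² dx = 1.3800.
⟨x⟩ = 0.34383 and ⟨x²⟩ = 0.25579.
(Δx)² = 0.25579 − (0.34383)² = 0.13757.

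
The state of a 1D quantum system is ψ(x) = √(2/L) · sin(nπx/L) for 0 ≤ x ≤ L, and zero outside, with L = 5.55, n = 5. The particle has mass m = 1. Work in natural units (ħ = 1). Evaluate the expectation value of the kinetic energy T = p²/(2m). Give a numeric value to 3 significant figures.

4.01

T = −(ħ²/2m) d²/dx², so ⟨T⟩ = −(ħ²/2m) ∫ ψ*·ψ'' dx; with m = 1.
d/dx sin(nπx/L) = (nπ/L)·cos(nπx/L) and d²/dx² sin(nπx/L) = −(nπ/L)²·sin(nπx/L); on 0 ≤ x ≤ L, ∫sin²(nπx/L) dx = L/2 and ∫sin(nπx/L)·cos(nπx/L) dx = 0.
⟨T⟩ = 4.0052.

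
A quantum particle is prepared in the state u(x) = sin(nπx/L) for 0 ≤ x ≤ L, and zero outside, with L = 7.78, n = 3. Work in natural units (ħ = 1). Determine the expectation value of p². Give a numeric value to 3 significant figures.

1.47

p² u = −ħ² d²u/dx²; ⟨p²⟩ = −ħ² ∫ u*·u'' dx / ∫|u|² dx.
d/dx sin(nπx/L) = (nπ/L)·cos(nπx/L) and d²/dx² sin(nπx/L) = −(nπ/L)²·sin(nπx/L); on 0 ≤ x ≤ L, ∫sin²(nπx/L) dx = L/2 and ∫sin(nπx/L)·cos(nπx/L) dx = 0.
State is unnormalized: ∫|u|² dx = 3.8900, and ∫u*·(−ħ² u'') dx = 5.7086, so ⟨p²⟩ = 5.7086 / 3.8900.
⟨p²⟩ = 1.4675.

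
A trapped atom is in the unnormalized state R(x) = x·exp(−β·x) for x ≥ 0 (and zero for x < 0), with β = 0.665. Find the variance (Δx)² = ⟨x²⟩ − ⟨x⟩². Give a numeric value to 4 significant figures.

Compute ⟨x⟩ and ⟨x²⟩ separately, then (Δx)² = ⟨x²⟩ − ⟨x⟩².
Every integrand reduces to terms xʲ·e^(−2βx) on [0, ∞); use ∫₀^∞ xʲ·e^(−2βx) dx = j!/(2β)^(j+1).
Normalization: ∫|R|² dx = 0.85011.
⟨x⟩ = 2.2556 and ⟨x²⟩ = 6.7839.
(Δx)² = 6.7839 − (2.2556)² = 1.6960.

1.696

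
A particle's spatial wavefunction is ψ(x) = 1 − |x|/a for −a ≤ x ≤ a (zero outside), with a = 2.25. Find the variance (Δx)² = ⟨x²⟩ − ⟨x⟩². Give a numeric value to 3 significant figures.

0.506

Compute ⟨x⟩ and ⟨x²⟩ separately, then (Δx)² = ⟨x²⟩ − ⟨x⟩².
ψ is even, so ∫ over [−a, a] = 2∫₀ᵃ with ψ = 1 − x/a there: ∫₀ᵃ (1 − x/a)² dx = a/3, ∫₀ᵃ x²(1 − x/a)² dx = a³/30, ∫₀ᵃ x⁴(1 − x/a)² dx = a⁵/105.
Normalization: ∫|ψ|² dx = 1.5000.
⟨x⟩ = 0.0000 and ⟨x²⟩ = 0.50625.
(Δx)² = 0.50625 − (0.0000)² = 0.50625.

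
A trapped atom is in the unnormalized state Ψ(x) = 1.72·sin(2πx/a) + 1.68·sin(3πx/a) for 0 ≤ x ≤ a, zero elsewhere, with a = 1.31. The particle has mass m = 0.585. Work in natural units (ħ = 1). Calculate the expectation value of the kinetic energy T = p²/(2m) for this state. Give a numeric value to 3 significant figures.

T = −(ħ²/2m) d²/dx², so ⟨T⟩ = −(ħ²/2m) ∫ Ψ*·Ψ'' dx / ∫|Ψ|² dx; with m = 0.585.
d²/dx² sin(jπx/a) = −(jπ/a)²·sin(jπx/a); on 0 ≤ x ≤ a, ∫sin²(jπx/a) dx = a/2 and ∫sin(jπx/a)·sin(lπx/a) dx = 0 for j ≠ l, so only diagonal terms survive in ∫|Ψ|² and ∫Ψ·Ψ″; ∫Ψ·Ψ′ dx = [Ψ²/2] between the walls = 0.
State is unnormalized: ∫|Ψ|² dx = 3.7864, and ∫Ψ*·(−ħ²/2m · Ψ'') dx = 119.89, so ⟨T⟩ = 119.89 / 3.7864.
⟨T⟩ = 31.662.

31.7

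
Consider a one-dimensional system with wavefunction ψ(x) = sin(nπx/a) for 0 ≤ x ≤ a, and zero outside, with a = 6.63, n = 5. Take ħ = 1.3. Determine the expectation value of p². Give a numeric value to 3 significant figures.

9.49

p² ψ = −ħ² d²ψ/dx²; ⟨p²⟩ = −ħ² ∫ ψ*·ψ'' dx / ∫|ψ|² dx.
d/dx sin(nπx/a) = (nπ/a)·cos(nπx/a) and d²/dx² sin(nπx/a) = −(nπ/a)²·sin(nπx/a); on 0 ≤ x ≤ a, ∫sin²(nπx/a) dx = a/2 and ∫sin(nπx/a)·cos(nπx/a) dx = 0.
State is unnormalized: ∫|ψ|² dx = 3.3150, and ∫ψ*·(−ħ² ψ'') dx = 31.447, so ⟨p²⟩ = 31.447 / 3.3150.
⟨p²⟩ = 9.4864.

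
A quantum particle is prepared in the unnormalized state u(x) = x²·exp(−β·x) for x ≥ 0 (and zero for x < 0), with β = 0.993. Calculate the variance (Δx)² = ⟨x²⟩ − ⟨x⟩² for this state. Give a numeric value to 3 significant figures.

1.27

Compute ⟨x⟩ and ⟨x²⟩ separately, then (Δx)² = ⟨x²⟩ − ⟨x⟩².
Every integrand reduces to terms xʲ·e^(−2βx) on [0, ∞); use ∫₀^∞ xʲ·e^(−2βx) dx = j!/(2β)^(j+1).
Normalization: ∫|u|² dx = 0.77681.
⟨x⟩ = 2.5176 and ⟨x²⟩ = 7.6061.
(Δx)² = 7.6061 − (2.5176)² = 1.2677.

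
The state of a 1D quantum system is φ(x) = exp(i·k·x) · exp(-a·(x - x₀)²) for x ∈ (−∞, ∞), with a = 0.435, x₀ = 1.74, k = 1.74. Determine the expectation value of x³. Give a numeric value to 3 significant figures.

⟨x³⟩ = ∫ x³·|φ|² dx / ∫|φ|² dx (integrals over the domain).
Gaussian moments (u = x − x₀): ∫u^(2j)·e^(−2au²) du = (2j−1)!!/(4a)^j · √(π/(2a)), odd powers integrate to 0; here √(π/(2a)) = 1.9003.
State is unnormalized: ∫|φ|² dx = 1.9003, and ∫φ*·x³·φ dx = 15.711, so ⟨x³⟩ = 15.711 / 1.9003.
⟨x³⟩ = 8.2680.

8.27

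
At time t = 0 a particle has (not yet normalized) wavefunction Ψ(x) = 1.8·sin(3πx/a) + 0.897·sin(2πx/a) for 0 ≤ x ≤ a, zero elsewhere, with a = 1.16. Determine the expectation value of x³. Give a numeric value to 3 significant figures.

0.163

⟨x³⟩ = ∫ x³·|Ψ|² dx / ∫|Ψ|² dx (integrals over the domain).
On 0 ≤ x ≤ a (j ≠ l): ∫sin²(jπx/a) dx = a/2, ∫sin(jπx/a)·sin(lπx/a) dx = 0; diagonal moments ∫x·sin²(jπx/a) dx = a²/4, ∫x²·sin²(jπx/a) dx = a³·(1/6 − 1/(4j²π²)); cross terms ∫x·sin(jπx/a)·sin(lπx/a) dx = 0 for j + l even and −4jla²/(π²(j² − l²)²) for j + l odd, ∫x²·sin(jπx/a)·sin(lπx/a) dx = (−1)^(j+l)·4jla³/(π²(j² − l²)²); higher powers the same way via product-to-sum and parts.
State is unnormalized: ∫|Ψ|² dx = 2.3459, and ∫Ψ*·x³·Ψ dx = 0.38330, so ⟨x³⟩ = 0.38330 / 2.3459.
⟨x³⟩ = 0.16339.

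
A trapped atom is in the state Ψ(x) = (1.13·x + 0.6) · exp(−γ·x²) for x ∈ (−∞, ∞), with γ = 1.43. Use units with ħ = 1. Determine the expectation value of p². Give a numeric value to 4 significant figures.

p² Ψ = −ħ² d²Ψ/dx²; ⟨p²⟩ = −ħ² ∫ Ψ*·Ψ'' dx / ∫|Ψ|² dx.
Expand each integrand as polynomial × e^(−2γx²) and use ∫x^(2j)·e^(−2γx²) dx = (2j−1)!!/(4γ)^j · √(π/(2γ)), odd powers → 0; here √(π/(2γ)) = 1.0481. Differentiate with the product rule, d/dx e^(−γx²) = −2γx·e^(−γx²).
State is unnormalized: ∫|Ψ|² dx = 0.61127, and ∫Ψ*·(−ħ² Ψ'') dx = 1.5433, so ⟨p²⟩ = 1.5433 / 0.61127.
⟨p²⟩ = 2.5247.

2.525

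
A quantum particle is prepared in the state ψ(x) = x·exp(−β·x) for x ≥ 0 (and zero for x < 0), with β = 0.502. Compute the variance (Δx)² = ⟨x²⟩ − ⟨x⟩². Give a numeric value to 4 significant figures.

2.976

Compute ⟨x⟩ and ⟨x²⟩ separately, then (Δx)² = ⟨x²⟩ − ⟨x⟩².
Every integrand reduces to terms xʲ·e^(−2βx) on [0, ∞); use ∫₀^∞ xʲ·e^(−2βx) dx = j!/(2β)^(j+1).
Normalization: ∫|ψ|² dx = 1.9762.
⟨x⟩ = 2.9880 and ⟨x²⟩ = 11.905.
(Δx)² = 11.905 − (2.9880)² = 2.9761.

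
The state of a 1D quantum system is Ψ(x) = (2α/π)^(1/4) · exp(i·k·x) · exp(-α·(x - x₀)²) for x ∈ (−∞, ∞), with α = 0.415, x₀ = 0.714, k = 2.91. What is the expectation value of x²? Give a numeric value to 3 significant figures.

⟨x²⟩ = ∫ x²·|Ψ|² dx (integrals over the domain).
Gaussian moments (u = x − x₀): ∫u^(2j)·e^(−2αu²) du = (2j−1)!!/(4α)^j · √(π/(2α)), odd powers integrate to 0; here √(π/(2α)) = 1.9455.
⟨x²⟩ = 1.1122.

1.11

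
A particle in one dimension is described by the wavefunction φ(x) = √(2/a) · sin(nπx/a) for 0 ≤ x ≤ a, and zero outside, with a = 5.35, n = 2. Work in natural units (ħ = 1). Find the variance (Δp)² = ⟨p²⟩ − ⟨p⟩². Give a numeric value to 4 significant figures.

Compute ⟨p⟩ and ⟨p²⟩ separately; (Δp)² = ⟨p²⟩ − ⟨p⟩².
d/dx sin(nπx/a) = (nπ/a)·cos(nπx/a) and d²/dx² sin(nπx/a) = −(nπ/a)²·sin(nπx/a); on 0 ≤ x ≤ a, ∫sin²(nπx/a) dx = a/2 and ∫sin(nπx/a)·cos(nπx/a) dx = 0.
⟨p⟩ = 0.0000 and ⟨p²⟩ = 1.3793.
(Δp)² = 1.3793 − (0.0000)² = 1.3793.

1.379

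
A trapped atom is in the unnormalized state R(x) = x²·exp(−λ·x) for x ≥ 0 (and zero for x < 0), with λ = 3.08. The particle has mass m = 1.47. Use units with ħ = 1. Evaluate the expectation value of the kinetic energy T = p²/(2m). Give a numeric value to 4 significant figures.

T = −(ħ²/2m) d²/dx², so ⟨T⟩ = −(ħ²/2m) ∫ R*·R'' dx / ∫|R|² dx; with m = 1.47.
Differentiate x²·exp(−λ·x) with the product rule; every integrand then reduces to terms xʲ·e^(−2λx) on [0, ∞), with ∫₀^∞ xʲ·e^(−2λx) dx = j!/(2λ)^(j+1).
State is unnormalized: ∫|R|² dx = 0.0027059, and ∫R*·(−ħ²/2m · R'') dx = 0.0029103, so ⟨T⟩ = 0.0029103 / 0.0027059.
⟨T⟩ = 1.0756.

1.076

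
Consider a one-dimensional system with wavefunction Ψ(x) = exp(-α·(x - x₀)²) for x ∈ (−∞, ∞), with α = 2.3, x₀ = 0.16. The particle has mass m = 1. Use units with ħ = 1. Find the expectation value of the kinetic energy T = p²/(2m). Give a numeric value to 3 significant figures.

1.15

T = −(ħ²/2m) d²/dx², so ⟨T⟩ = −(ħ²/2m) ∫ Ψ*·Ψ'' dx / ∫|Ψ|² dx; with m = 1.
Gaussian moments (u = x − x₀): ∫u^(2j)·e^(−2αu²) du = (2j−1)!!/(4α)^j · √(π/(2α)), odd powers integrate to 0; here √(π/(2α)) = 0.82641. Derivatives: d/dx e^(−αu²) = −2αu·e^(−αu²), d²/dx² e^(−αu²) = (4α²u² − 2α)·e^(−αu²).
State is unnormalized: ∫|Ψ|² dx = 0.82641, and ∫Ψ*·(−ħ²/2m · Ψ'') dx = 0.95037, so ⟨T⟩ = 0.95037 / 0.82641.
⟨T⟩ = 1.1500.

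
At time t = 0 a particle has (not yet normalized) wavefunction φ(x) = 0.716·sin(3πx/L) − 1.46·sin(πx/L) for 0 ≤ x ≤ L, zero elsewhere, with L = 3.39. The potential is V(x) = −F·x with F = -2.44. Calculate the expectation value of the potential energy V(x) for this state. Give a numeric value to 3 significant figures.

⟨V⟩ = ∫ V(x)·|φ|² dx / ∫|φ|² dx.
On 0 ≤ x ≤ L (j ≠ l): ∫sin²(jπx/L) dx = L/2, ∫sin(jπx/L)·sin(lπx/L) dx = 0; diagonal moments ∫x·sin²(jπx/L) dx = L²/4, ∫x²·sin²(jπx/L) dx = L³·(1/6 − 1/(4j²π²)); cross terms ∫x·sin(jπx/L)·sin(lπx/L) dx = 0 for j + l even and −4jlL²/(π²(j² − l²)²) for j + l odd, ∫x²·sin(jπx/L)·sin(lπx/L) dx = (−1)^(j+l)·4jlL³/(π²(j² − l²)²); higher powers the same way via product-to-sum and parts.
State is unnormalized: ∫|φ|² dx = 4.4820, and ∫φ*·V(x)·φ dx = 18.537, so ⟨V⟩ = 18.537 / 4.4820.
⟨V⟩ = 4.1358.

4.14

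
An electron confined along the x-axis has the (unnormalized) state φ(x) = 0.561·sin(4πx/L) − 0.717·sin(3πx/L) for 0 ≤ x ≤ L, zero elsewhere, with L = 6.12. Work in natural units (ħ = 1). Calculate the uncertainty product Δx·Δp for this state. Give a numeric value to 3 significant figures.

2.19

Δx = √(⟨x²⟩−⟨x⟩²), Δp = √(⟨p²⟩−⟨p⟩²).
On 0 ≤ x ≤ L (j ≠ l): ∫sin²(jπx/L) dx = L/2, ∫sin(jπx/L)·sin(lπx/L) dx = 0; diagonal moments ∫x·sin²(jπx/L) dx = L²/4, ∫x²·sin²(jπx/L) dx = L³·(1/6 − 1/(4j²π²)); cross terms ∫x·sin(jπx/L)·sin(lπx/L) dx = 0 for j + l even and −4jlL²/(π²(j² − l²)²) for j + l odd, ∫x²·sin(jπx/L)·sin(lπx/L) dx = (−1)^(j+l)·4jlL³/(π²(j² − l²)²); higher powers the same way via product-to-sum and parts. d²/dx² sin(jπx/L) = −(jπ/L)²·sin(jπx/L); on 0 ≤ x ≤ L, ∫sin²(jπx/L) dx = L/2 and ∫sin(jπx/L)·sin(lπx/L) dx = 0 for j ≠ l, so only diagonal terms survive in ∫|φ|² and ∫φ·φ″; ∫φ·φ′ dx = [φ²/2] between the walls = 0.
Normalization: ∫|φ|² dx = 2.5362.
⟨x⟩ = 4.2392, ⟨x²⟩ = 19.526 ⇒ Δx = 1.2470.
⟨p⟩ = 0.0000, ⟨p²⟩ = 3.0720 ⇒ Δp = 1.7527.
Δx·Δp = 2.1856.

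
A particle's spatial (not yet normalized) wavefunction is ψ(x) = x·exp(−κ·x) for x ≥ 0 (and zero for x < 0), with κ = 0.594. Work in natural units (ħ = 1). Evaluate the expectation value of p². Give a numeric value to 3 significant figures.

0.353

p² ψ = −ħ² d²ψ/dx²; ⟨p²⟩ = −ħ² ∫ ψ*·ψ'' dx / ∫|ψ|² dx.
Differentiate x·exp(−κ·x) with the product rule; every integrand then reduces to terms xʲ·e^(−2κx) on [0, ∞), with ∫₀^∞ xʲ·e^(−2κx) dx = j!/(2κ)^(j+1).
State is unnormalized: ∫|ψ|² dx = 1.1928, and ∫ψ*·(−ħ² ψ'') dx = 0.42088, so ⟨p²⟩ = 0.42088 / 1.1928.
⟨p²⟩ = 0.35284.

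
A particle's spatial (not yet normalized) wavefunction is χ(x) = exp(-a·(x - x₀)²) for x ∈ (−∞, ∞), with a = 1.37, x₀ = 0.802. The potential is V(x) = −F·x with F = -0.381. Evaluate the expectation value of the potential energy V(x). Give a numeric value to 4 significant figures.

0.3056

⟨V⟩ = ∫ V(x)·|χ|² dx / ∫|χ|² dx.
Gaussian moments (u = x − x₀): ∫u^(2j)·e^(−2au²) du = (2j−1)!!/(4a)^j · √(π/(2a)), odd powers integrate to 0; here √(π/(2a)) = 1.0708.
State is unnormalized: ∫|χ|² dx = 1.0708, and ∫χ*·V(x)·χ dx = 0.32719, so ⟨V⟩ = 0.32719 / 1.0708.
⟨V⟩ = 0.30556.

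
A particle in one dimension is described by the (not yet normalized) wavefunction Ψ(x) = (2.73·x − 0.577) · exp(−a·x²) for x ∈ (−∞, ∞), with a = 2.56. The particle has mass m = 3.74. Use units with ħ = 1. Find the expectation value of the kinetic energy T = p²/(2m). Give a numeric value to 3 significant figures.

T = −(ħ²/2m) d²/dx², so ⟨T⟩ = −(ħ²/2m) ∫ Ψ*·Ψ'' dx / ∫|Ψ|² dx; with m = 3.74.
Expand each integrand as polynomial × e^(−2ax²) and use ∫x^(2j)·e^(−2ax²) dx = (2j−1)!!/(4a)^j · √(π/(2a)), odd powers → 0; here √(π/(2a)) = 0.78332. Differentiate with the product rule, d/dx e^(−ax²) = −2ax·e^(−ax²).
State is unnormalized: ∫|Ψ|² dx = 0.83091, and ∫Ψ*·(−ħ²/2m · Ψ'') dx = 0.67462, so ⟨T⟩ = 0.67462 / 0.83091.
⟨T⟩ = 0.81190.

0.812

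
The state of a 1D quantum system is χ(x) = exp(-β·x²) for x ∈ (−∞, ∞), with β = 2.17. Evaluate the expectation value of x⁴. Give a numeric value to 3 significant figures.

⟨x⁴⟩ = ∫ x⁴·|χ|² dx / ∫|χ|² dx (integrals over the domain).
Gaussian moments: ∫x^(2j)·e^(−2βx²) dx = (2j−1)!!/(4β)^j · √(π/(2β)), odd powers integrate to 0; here √(π/(2β)) = 0.85081.
State is unnormalized: ∫|χ|² dx = 0.85081, and ∫χ*·x⁴·χ dx = 0.033878, so ⟨x⁴⟩ = 0.033878 / 0.85081.
⟨x⁴⟩ = 0.039818.

0.0398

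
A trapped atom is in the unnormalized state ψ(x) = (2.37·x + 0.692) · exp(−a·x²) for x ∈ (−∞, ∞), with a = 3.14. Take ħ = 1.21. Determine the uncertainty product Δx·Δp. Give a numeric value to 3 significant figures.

Δx = √(⟨x²⟩−⟨x⟩²), Δp = √(⟨p²⟩−⟨p⟩²).
Expand each integrand as polynomial × e^(−2ax²) and use ∫x^(2j)·e^(−2ax²) dx = (2j−1)!!/(4a)^j · √(π/(2a)), odd powers → 0; here √(π/(2a)) = 0.70729. Differentiate with the product rule, d/dx e^(−ax²) = −2ax·e^(−ax²).
Normalization: ∫|ψ|² dx = 0.65500.
⟨x⟩ = 0.28200, ⟨x²⟩ = 0.15651 ⇒ Δx = 0.27747.
⟨p⟩ = 0.0000, ⟨p²⟩ = 9.0374 ⇒ Δp = 3.0062.
Δx·Δp = 0.83413.

0.834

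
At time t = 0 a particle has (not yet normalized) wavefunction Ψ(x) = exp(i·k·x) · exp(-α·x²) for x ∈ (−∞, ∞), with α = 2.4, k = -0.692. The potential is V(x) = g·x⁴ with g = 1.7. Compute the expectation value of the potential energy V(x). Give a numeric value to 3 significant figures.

0.0553

⟨V⟩ = ∫ V(x)·|Ψ|² dx / ∫|Ψ|² dx.
Gaussian moments: ∫x^(2j)·e^(−2αx²) dx = (2j−1)!!/(4α)^j · √(π/(2α)), odd powers integrate to 0; here √(π/(2α)) = 0.80901.
State is unnormalized: ∫|Ψ|² dx = 0.80901, and ∫Ψ*·V(x)·Ψ dx = 0.044769, so ⟨V⟩ = 0.044769 / 0.80901.
⟨V⟩ = 0.055339.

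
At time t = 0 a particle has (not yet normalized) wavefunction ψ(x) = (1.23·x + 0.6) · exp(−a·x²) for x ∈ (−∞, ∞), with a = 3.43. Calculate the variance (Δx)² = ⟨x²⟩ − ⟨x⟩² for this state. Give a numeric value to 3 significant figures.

Compute ⟨x⟩ and ⟨x²⟩ separately, then (Δx)² = ⟨x²⟩ − ⟨x⟩².
Expand each integrand as polynomial × e^(−2ax²) and use ∫x^(2j)·e^(−2ax²) dx = (2j−1)!!/(4a)^j · √(π/(2a)), odd powers → 0; here √(π/(2a)) = 0.67673.
Normalization: ∫|ψ|² dx = 0.31824.
⟨x⟩ = 0.22876 and ⟨x²⟩ = 0.10707.
(Δx)² = 0.10707 − (0.22876)² = 0.054735.

0.0547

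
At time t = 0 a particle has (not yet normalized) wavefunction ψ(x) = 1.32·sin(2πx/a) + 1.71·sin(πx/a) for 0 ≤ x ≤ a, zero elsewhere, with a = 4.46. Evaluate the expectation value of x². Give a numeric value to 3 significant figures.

⟨x²⟩ = ∫ x²·|ψ|² dx / ∫|ψ|² dx (integrals over the domain).
On 0 ≤ x ≤ a (j ≠ l): ∫sin²(jπx/a) dx = a/2, ∫sin(jπx/a)·sin(lπx/a) dx = 0; diagonal moments ∫x·sin²(jπx/a) dx = a²/4, ∫x²·sin²(jπx/a) dx = a³·(1/6 − 1/(4j²π²)); cross terms ∫x·sin(jπx/a)·sin(lπx/a) dx = 0 for j + l even and −4jla²/(π²(j² − l²)²) for j + l odd, ∫x²·sin(jπx/a)·sin(lπx/a) dx = (−1)^(j+l)·4jla³/(π²(j² − l²)²); higher powers the same way via product-to-sum and parts.
State is unnormalized: ∫|ψ|² dx = 10.406, and ∫ψ*·x²·ψ dx = 25.379, so ⟨x²⟩ = 25.379 / 10.406.
⟨x²⟩ = 2.4388.

2.44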